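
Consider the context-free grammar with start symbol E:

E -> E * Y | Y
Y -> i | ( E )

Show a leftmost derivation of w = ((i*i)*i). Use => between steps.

E => Y   [E -> Y]
Y => (E)   [Y -> ( E )]
(E) => (E*Y)   [E -> E * Y]
(E*Y) => (Y*Y)   [E -> Y]
(Y*Y) => ((E)*Y)   [Y -> ( E )]
((E)*Y) => ((E*Y)*Y)   [E -> E * Y]
((E*Y)*Y) => ((Y*Y)*Y)   [E -> Y]
((Y*Y)*Y) => ((i*Y)*Y)   [Y -> i]
((i*Y)*Y) => ((i*i)*Y)   [Y -> i]
((i*i)*Y) => ((i*i)*i)   [Y -> i]

E => Y => (E) => (E*Y) => (Y*Y) => ((E)*Y) => ((E*Y)*Y) => ((Y*Y)*Y) => ((i*Y)*Y) => ((i*i)*Y) => ((i*i)*i)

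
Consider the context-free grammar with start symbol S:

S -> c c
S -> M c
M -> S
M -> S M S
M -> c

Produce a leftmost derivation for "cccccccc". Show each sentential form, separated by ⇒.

S ⇒ Mc ⇒ SMSc ⇒ McMSc ⇒ ScMSc ⇒ MccMSc ⇒ cccMSc ⇒ cccSSc ⇒ cccccSc ⇒ cccccccc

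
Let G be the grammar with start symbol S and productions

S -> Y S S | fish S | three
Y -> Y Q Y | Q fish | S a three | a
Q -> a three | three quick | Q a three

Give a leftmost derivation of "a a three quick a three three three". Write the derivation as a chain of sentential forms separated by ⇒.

S ⇒ Y S S   [S -> Y S S]
Y S S ⇒ a S S   [Y -> a]
a S S ⇒ a Y S S S   [S -> Y S S]
a Y S S S ⇒ a Y Q Y S S S   [Y -> Y Q Y]
a Y Q Y S S S ⇒ a a Q Y S S S   [Y -> a]
a a Q Y S S S ⇒ a a three quick Y S S S   [Q -> three quick]
a a three quick Y S S S ⇒ a a three quick a S S S   [Y -> a]
a a three quick a S S S ⇒ a a three quick a three S S   [S -> three]
a a three quick a three S S ⇒ a a three quick a three three S   [S -> three]
a a three quick a three three S ⇒ a a three quick a three three three   [S -> three]

S ⇒ Y S S ⇒ a S S ⇒ a Y S S S ⇒ a Y Q Y S S S ⇒ a a Q Y S S S ⇒ a a three quick Y S S S ⇒ a a three quick a S S S ⇒ a a three quick a three S S ⇒ a a three quick a three three S ⇒ a a three quick a three three three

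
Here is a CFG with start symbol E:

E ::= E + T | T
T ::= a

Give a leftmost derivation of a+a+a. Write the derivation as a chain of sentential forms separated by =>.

E => E+T => E+T+T => T+T+T => a+T+T => a+a+T => a+a+a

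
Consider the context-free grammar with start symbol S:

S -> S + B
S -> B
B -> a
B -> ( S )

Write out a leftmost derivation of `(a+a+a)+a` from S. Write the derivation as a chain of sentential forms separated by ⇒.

S ⇒ S+B ⇒ B+B ⇒ (S)+B ⇒ (S+B)+B ⇒ (S+B+B)+B ⇒ (B+B+B)+B ⇒ (a+B+B)+B ⇒ (a+a+B)+B ⇒ (a+a+a)+B ⇒ (a+a+a)+a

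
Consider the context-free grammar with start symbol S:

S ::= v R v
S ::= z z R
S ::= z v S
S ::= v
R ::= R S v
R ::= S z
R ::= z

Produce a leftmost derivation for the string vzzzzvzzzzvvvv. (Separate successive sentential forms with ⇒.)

S ⇒ vRv ⇒ vRSvv ⇒ vRSvSvv ⇒ vzSvSvv ⇒ vzzzRvSvv ⇒ vzzzSzvSvv ⇒ vzzzzvSzvSvv ⇒ vzzzzvzzRzvSvv ⇒ vzzzzvzzzzvSvv ⇒ vzzzzvzzzzvvvv

S ⇒ vRv   [S ::= v R v]
vRv ⇒ vRSvv   [R ::= R S v]
vRSvv ⇒ vRSvSvv   [R ::= R S v]
vRSvSvv ⇒ vzSvSvv   [R ::= z]
vzSvSvv ⇒ vzzzRvSvv   [S ::= z z R]
vzzzRvSvv ⇒ vzzzSzvSvv   [R ::= S z]
vzzzSzvSvv ⇒ vzzzzvSzvSvv   [S ::= z v S]
vzzzzvSzvSvv ⇒ vzzzzvzzRzvSvv   [S ::= z z R]
vzzzzvzzRzvSvv ⇒ vzzzzvzzzzvSvv   [R ::= z]
vzzzzvzzzzvSvv ⇒ vzzzzvzzzzvvvv   [S ::= v]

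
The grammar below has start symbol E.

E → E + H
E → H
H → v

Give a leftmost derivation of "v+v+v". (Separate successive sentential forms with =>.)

E=>E+H=>E+H+H=>H+H+H=>v+H+H=>v+v+H=>v+v+v

E => E+H   [E → E + H]
E+H => E+H+H   [E → E + H]
E+H+H => H+H+H   [E → H]
H+H+H => v+H+H   [H → v]
v+H+H => v+v+H   [H → v]
v+v+H => v+v+v   [H → v]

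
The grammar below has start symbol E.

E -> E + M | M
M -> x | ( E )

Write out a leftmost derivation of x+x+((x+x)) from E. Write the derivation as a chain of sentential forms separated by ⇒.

E ⇒ E+M ⇒ E+M+M ⇒ M+M+M ⇒ x+M+M ⇒ x+x+M ⇒ x+x+(E) ⇒ x+x+(M) ⇒ x+x+((E)) ⇒ x+x+((E+M)) ⇒ x+x+((M+M)) ⇒ x+x+((x+M)) ⇒ x+x+((x+x))

E ⇒ E+M   [E -> E + M]
E+M ⇒ E+M+M   [E -> E + M]
E+M+M ⇒ M+M+M   [E -> M]
M+M+M ⇒ x+M+M   [M -> x]
x+M+M ⇒ x+x+M   [M -> x]
x+x+M ⇒ x+x+(E)   [M -> ( E )]
x+x+(E) ⇒ x+x+(M)   [E -> M]
x+x+(M) ⇒ x+x+((E))   [M -> ( E )]
x+x+((E)) ⇒ x+x+((E+M))   [E -> E + M]
x+x+((E+M)) ⇒ x+x+((M+M))   [E -> M]
x+x+((M+M)) ⇒ x+x+((x+M))   [M -> x]
x+x+((x+M)) ⇒ x+x+((x+x))   [M -> x]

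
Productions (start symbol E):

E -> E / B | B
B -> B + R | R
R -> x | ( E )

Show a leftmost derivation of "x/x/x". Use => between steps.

E => E/B => E/B/B => B/B/B => R/B/B => x/B/B => x/R/B => x/x/B => x/x/R => x/x/x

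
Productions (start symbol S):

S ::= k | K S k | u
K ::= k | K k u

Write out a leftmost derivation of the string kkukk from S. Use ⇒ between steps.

S ⇒ KSk ⇒ KkuSk ⇒ kkuSk ⇒ kkukk

S ⇒ KSk   [S ::= K S k]
KSk ⇒ KkuSk   [K ::= K k u]
KkuSk ⇒ kkuSk   [K ::= k]
kkuSk ⇒ kkukk   [S ::= k]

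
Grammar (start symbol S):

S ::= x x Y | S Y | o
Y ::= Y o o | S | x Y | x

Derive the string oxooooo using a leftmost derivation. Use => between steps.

S=>SY=>oY=>oxY=>oxYoo=>oxYoooo=>oxSoooo=>oxooooo

S => SY   [S ::= S Y]
SY => oY   [S ::= o]
oY => oxY   [Y ::= x Y]
oxY => oxYoo   [Y ::= Y o o]
oxYoo => oxYoooo   [Y ::= Y o o]
oxYoooo => oxSoooo   [Y ::= S]
oxSoooo => oxooooo   [S ::= o]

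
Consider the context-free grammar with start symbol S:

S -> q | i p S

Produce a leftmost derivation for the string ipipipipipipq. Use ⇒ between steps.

S ⇒ ipS   [S -> i p S]
ipS ⇒ ipipS   [S -> i p S]
ipipS ⇒ ipipipS   [S -> i p S]
ipipipS ⇒ ipipipipS   [S -> i p S]
ipipipipS ⇒ ipipipipipS   [S -> i p S]
ipipipipipS ⇒ ipipipipipipS   [S -> i p S]
ipipipipipipS ⇒ ipipipipipipq   [S -> q]

S ⇒ ipS ⇒ ipipS ⇒ ipipipS ⇒ ipipipipS ⇒ ipipipipipS ⇒ ipipipipipipS ⇒ ipipipipipipq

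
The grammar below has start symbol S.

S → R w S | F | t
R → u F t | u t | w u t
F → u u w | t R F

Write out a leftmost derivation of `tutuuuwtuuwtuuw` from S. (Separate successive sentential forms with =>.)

S=>F=>tRF=>tuFtF=>tutRFtF=>tutuFtFtF=>tutuuuwtFtF=>tutuuuwtuuwtF=>tutuuuwtuuwtuuw

S => F   [S → F]
F => tRF   [F → t R F]
tRF => tuFtF   [R → u F t]
tuFtF => tutRFtF   [F → t R F]
tutRFtF => tutuFtFtF   [R → u F t]
tutuFtFtF => tutuuuwtFtF   [F → u u w]
tutuuuwtFtF => tutuuuwtuuwtF   [F → u u w]
tutuuuwtuuwtF => tutuuuwtuuwtuuw   [F → u u w]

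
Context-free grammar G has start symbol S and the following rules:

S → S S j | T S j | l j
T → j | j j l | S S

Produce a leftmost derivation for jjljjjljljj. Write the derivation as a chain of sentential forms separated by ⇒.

S ⇒ TSj   [S → T S j]
TSj ⇒ SSSj   [T → S S]
SSSj ⇒ TSjSSj   [S → T S j]
TSjSSj ⇒ jSjSSj   [T → j]
jSjSSj ⇒ jTSjjSSj   [S → T S j]
jTSjjSSj ⇒ jjSjjSSj   [T → j]
jjSjjSSj ⇒ jjljjjSSj   [S → l j]
jjljjjSSj ⇒ jjljjjljSj   [S → l j]
jjljjjljSj ⇒ jjljjjljljj   [S → l j]

S ⇒ TSj ⇒ SSSj ⇒ TSjSSj ⇒ jSjSSj ⇒ jTSjjSSj ⇒ jjSjjSSj ⇒ jjljjjSSj ⇒ jjljjjljSj ⇒ jjljjjljljj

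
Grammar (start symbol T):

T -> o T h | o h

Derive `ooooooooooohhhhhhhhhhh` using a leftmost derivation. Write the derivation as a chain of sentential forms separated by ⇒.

T ⇒ oTh   [T -> o T h]
oTh ⇒ ooThh   [T -> o T h]
ooThh ⇒ oooThhh   [T -> o T h]
oooThhh ⇒ ooooThhhh   [T -> o T h]
ooooThhhh ⇒ oooooThhhhh   [T -> o T h]
oooooThhhhh ⇒ ooooooThhhhhh   [T -> o T h]
ooooooThhhhhh ⇒ oooooooThhhhhhh   [T -> o T h]
oooooooThhhhhhh ⇒ ooooooooThhhhhhhh   [T -> o T h]
ooooooooThhhhhhhh ⇒ oooooooooThhhhhhhhh   [T -> o T h]
oooooooooThhhhhhhhh ⇒ ooooooooooThhhhhhhhhh   [T -> o T h]
ooooooooooThhhhhhhhhh ⇒ ooooooooooohhhhhhhhhhh   [T -> o h]

T ⇒ oTh ⇒ ooThh ⇒ oooThhh ⇒ ooooThhhh ⇒ oooooThhhhh ⇒ ooooooThhhhhh ⇒ oooooooThhhhhhh ⇒ ooooooooThhhhhhhh ⇒ oooooooooThhhhhhhhh ⇒ ooooooooooThhhhhhhhhh ⇒ ooooooooooohhhhhhhhhhh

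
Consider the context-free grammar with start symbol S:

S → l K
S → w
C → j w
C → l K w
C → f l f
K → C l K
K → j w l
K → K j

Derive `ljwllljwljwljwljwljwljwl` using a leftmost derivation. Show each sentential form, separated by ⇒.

S ⇒ lK   [S → l K]
lK ⇒ lClK   [K → C l K]
lClK ⇒ ljwlK   [C → j w]
ljwlK ⇒ ljwlClK   [K → C l K]
ljwlClK ⇒ ljwllKwlK   [C → l K w]
ljwllKwlK ⇒ ljwllKjwlK   [K → K j]
ljwllKjwlK ⇒ ljwllClKjwlK   [K → C l K]
ljwllClKjwlK ⇒ ljwlllKwlKjwlK   [C → l K w]
ljwlllKwlKjwlK ⇒ ljwlllKjwlKjwlK   [K → K j]
ljwlllKjwlKjwlK ⇒ ljwllljwljwlKjwlK   [K → j w l]
ljwllljwljwlKjwlK ⇒ ljwllljwljwlClKjwlK   [K → C l K]
ljwllljwljwlClKjwlK ⇒ ljwllljwljwljwlKjwlK   [C → j w]
ljwllljwljwljwlKjwlK ⇒ ljwllljwljwljwljwljwlK   [K → j w l]
ljwllljwljwljwljwljwlK ⇒ ljwllljwljwljwljwljwljwl   [K → j w l]

S ⇒ lK ⇒ lClK ⇒ ljwlK ⇒ ljwlClK ⇒ ljwllKwlK ⇒ ljwllKjwlK ⇒ ljwllClKjwlK ⇒ ljwlllKwlKjwlK ⇒ ljwlllKjwlKjwlK ⇒ ljwllljwljwlKjwlK ⇒ ljwllljwljwlClKjwlK ⇒ ljwllljwljwljwlKjwlK ⇒ ljwllljwljwljwljwljwlK ⇒ ljwllljwljwljwljwljwljwl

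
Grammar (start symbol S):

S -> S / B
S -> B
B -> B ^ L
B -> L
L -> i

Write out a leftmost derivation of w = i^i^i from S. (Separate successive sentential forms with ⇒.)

S⇒B⇒B^L⇒B^L^L⇒L^L^L⇒i^L^L⇒i^i^L⇒i^i^i

S ⇒ B   [S -> B]
B ⇒ B^L   [B -> B ^ L]
B^L ⇒ B^L^L   [B -> B ^ L]
B^L^L ⇒ L^L^L   [B -> L]
L^L^L ⇒ i^L^L   [L -> i]
i^L^L ⇒ i^i^L   [L -> i]
i^i^L ⇒ i^i^i   [L -> i]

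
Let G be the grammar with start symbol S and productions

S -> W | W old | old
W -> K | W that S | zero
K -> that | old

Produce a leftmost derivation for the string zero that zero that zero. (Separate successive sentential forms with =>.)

S => W => W that S => W that S that S => zero that S that S => zero that W that S => zero that zero that S => zero that zero that W => zero that zero that zero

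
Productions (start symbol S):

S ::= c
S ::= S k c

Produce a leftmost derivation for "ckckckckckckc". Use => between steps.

S => Skc   [S ::= S k c]
Skc => Skckc   [S ::= S k c]
Skckc => Skckckc   [S ::= S k c]
Skckckc => Skckckckc   [S ::= S k c]
Skckckckc => Skckckckckc   [S ::= S k c]
Skckckckckc => Skckckckckckc   [S ::= S k c]
Skckckckckckc => ckckckckckckc   [S ::= c]

S=>Skc=>Skckc=>Skckckc=>Skckckckc=>Skckckckckc=>Skckckckckckc=>ckckckckckckc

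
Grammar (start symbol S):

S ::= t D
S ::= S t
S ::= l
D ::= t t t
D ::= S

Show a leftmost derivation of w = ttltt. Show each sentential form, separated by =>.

S=>tD=>tS=>ttD=>ttS=>ttSt=>ttStt=>ttltt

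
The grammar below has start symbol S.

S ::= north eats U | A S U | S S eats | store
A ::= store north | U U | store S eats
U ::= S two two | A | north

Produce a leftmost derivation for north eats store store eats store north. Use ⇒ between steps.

S ⇒ north eats U ⇒ north eats A ⇒ north eats U U ⇒ north eats A U ⇒ north eats store S eats U ⇒ north eats store store eats U ⇒ north eats store store eats A ⇒ north eats store store eats store north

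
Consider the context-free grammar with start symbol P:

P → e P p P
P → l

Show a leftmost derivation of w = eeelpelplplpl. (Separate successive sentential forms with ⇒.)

P ⇒ ePpP   [P → e P p P]
ePpP ⇒ eePpPpP   [P → e P p P]
eePpPpP ⇒ eeePpPpPpP   [P → e P p P]
eeePpPpPpP ⇒ eeelpPpPpP   [P → l]
eeelpPpPpP ⇒ eeelpePpPpPpP   [P → e P p P]
eeelpePpPpPpP ⇒ eeelpelpPpPpP   [P → l]
eeelpelpPpPpP ⇒ eeelpelplpPpP   [P → l]
eeelpelplpPpP ⇒ eeelpelplplpP   [P → l]
eeelpelplplpP ⇒ eeelpelplplpl   [P → l]

P ⇒ ePpP ⇒ eePpPpP ⇒ eeePpPpPpP ⇒ eeelpPpPpP ⇒ eeelpePpPpPpP ⇒ eeelpelpPpPpP ⇒ eeelpelplpPpP ⇒ eeelpelplplpP ⇒ eeelpelplplpl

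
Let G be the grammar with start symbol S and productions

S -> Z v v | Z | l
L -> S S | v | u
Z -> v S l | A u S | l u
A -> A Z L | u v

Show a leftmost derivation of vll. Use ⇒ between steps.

S ⇒ Z ⇒ vSl ⇒ vll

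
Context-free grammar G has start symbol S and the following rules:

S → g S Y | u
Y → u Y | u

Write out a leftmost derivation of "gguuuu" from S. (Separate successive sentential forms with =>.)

S=>gSY=>ggSYY=>gguYY=>gguuYY=>gguuuY=>gguuuu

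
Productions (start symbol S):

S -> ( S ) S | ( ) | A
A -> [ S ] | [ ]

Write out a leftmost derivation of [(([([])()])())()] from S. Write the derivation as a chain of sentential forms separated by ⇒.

S⇒A⇒[S]⇒[(S)S]⇒[((S)S)S]⇒[((A)S)S]⇒[(([S])S)S]⇒[(([(S)S])S)S]⇒[(([(A)S])S)S]⇒[(([([])S])S)S]⇒[(([([])()])S)S]⇒[(([([])()])())S]⇒[(([([])()])())()]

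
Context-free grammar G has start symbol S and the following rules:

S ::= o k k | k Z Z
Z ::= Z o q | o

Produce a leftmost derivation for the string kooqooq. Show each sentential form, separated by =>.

S=>kZZ=>kZoqZ=>kooqZ=>kooqZoq=>kooqooq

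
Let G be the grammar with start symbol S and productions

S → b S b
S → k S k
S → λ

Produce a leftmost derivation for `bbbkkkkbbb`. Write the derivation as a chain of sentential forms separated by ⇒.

S ⇒ bSb   [S → b S b]
bSb ⇒ bbSbb   [S → b S b]
bbSbb ⇒ bbbSbbb   [S → b S b]
bbbSbbb ⇒ bbbkSkbbb   [S → k S k]
bbbkSkbbb ⇒ bbbkkSkkbbb   [S → k S k]
bbbkkSkkbbb ⇒ bbbkkkkbbb   [S → λ]

S⇒bSb⇒bbSbb⇒bbbSbbb⇒bbbkSkbbb⇒bbbkkSkkbbb⇒bbbkkkkbbb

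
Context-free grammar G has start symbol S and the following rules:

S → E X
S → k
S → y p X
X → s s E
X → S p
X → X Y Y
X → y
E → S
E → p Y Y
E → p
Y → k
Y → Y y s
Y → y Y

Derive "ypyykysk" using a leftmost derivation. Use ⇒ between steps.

S ⇒ ypX ⇒ ypXYY ⇒ ypyYY ⇒ ypyyYY ⇒ ypyyYysY ⇒ ypyykysY ⇒ ypyykysk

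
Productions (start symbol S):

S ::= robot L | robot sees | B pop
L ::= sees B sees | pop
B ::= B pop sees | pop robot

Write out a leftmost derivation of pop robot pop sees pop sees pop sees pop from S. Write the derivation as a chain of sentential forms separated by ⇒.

S ⇒ B pop   [S ::= B pop]
B pop ⇒ B pop sees pop   [B ::= B pop sees]
B pop sees pop ⇒ B pop sees pop sees pop   [B ::= B pop sees]
B pop sees pop sees pop ⇒ B pop sees pop sees pop sees pop   [B ::= B pop sees]
B pop sees pop sees pop sees pop ⇒ pop robot pop sees pop sees pop sees pop   [B ::= pop robot]

S ⇒ B pop ⇒ B pop sees pop ⇒ B pop sees pop sees pop ⇒ B pop sees pop sees pop sees pop ⇒ pop robot pop sees pop sees pop sees pop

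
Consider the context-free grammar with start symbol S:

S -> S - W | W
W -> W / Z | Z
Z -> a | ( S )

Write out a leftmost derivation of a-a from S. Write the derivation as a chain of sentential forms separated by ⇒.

S ⇒ S-W   [S -> S - W]
S-W ⇒ W-W   [S -> W]
W-W ⇒ Z-W   [W -> Z]
Z-W ⇒ a-W   [Z -> a]
a-W ⇒ a-Z   [W -> Z]
a-Z ⇒ a-a   [Z -> a]

S⇒S-W⇒W-W⇒Z-W⇒a-W⇒a-Z⇒a-a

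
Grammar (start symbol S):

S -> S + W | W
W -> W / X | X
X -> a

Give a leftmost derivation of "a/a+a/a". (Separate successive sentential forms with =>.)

S => S+W => W+W => W/X+W => X/X+W => a/X+W => a/a+W => a/a+W/X => a/a+X/X => a/a+a/X => a/a+a/a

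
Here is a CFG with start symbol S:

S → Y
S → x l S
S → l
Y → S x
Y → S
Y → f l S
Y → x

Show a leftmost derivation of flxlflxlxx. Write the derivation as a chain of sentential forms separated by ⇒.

S ⇒ Y   [S → Y]
Y ⇒ Sx   [Y → S x]
Sx ⇒ Yx   [S → Y]
Yx ⇒ flSx   [Y → f l S]
flSx ⇒ flxlSx   [S → x l S]
flxlSx ⇒ flxlYx   [S → Y]
flxlYx ⇒ flxlflSx   [Y → f l S]
flxlflSx ⇒ flxlflxlSx   [S → x l S]
flxlflxlSx ⇒ flxlflxlYx   [S → Y]
flxlflxlYx ⇒ flxlflxlxx   [Y → x]

S ⇒ Y ⇒ Sx ⇒ Yx ⇒ flSx ⇒ flxlSx ⇒ flxlYx ⇒ flxlflSx ⇒ flxlflxlSx ⇒ flxlflxlYx ⇒ flxlflxlxx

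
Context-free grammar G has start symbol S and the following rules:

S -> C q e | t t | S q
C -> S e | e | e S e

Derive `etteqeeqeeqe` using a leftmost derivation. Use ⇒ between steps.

S ⇒ Cqe ⇒ Seqe ⇒ Cqeeqe ⇒ Seqeeqe ⇒ Cqeeqeeqe ⇒ eSeqeeqeeqe ⇒ etteqeeqeeqe

S ⇒ Cqe   [S -> C q e]
Cqe ⇒ Seqe   [C -> S e]
Seqe ⇒ Cqeeqe   [S -> C q e]
Cqeeqe ⇒ Seqeeqe   [C -> S e]
Seqeeqe ⇒ Cqeeqeeqe   [S -> C q e]
Cqeeqeeqe ⇒ eSeqeeqeeqe   [C -> e S e]
eSeqeeqeeqe ⇒ etteqeeqeeqe   [S -> t t]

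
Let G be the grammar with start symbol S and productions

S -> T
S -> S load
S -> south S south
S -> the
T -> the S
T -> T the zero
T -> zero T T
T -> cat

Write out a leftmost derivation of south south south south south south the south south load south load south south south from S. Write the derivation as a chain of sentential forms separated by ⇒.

S ⇒ south S south ⇒ south south S south south ⇒ south south south S south south south ⇒ south south south S load south south south ⇒ south south south south S south load south south south ⇒ south south south south S load south load south south south ⇒ south south south south south S south load south load south south south ⇒ south south south south south south S south south load south load south south south ⇒ south south south south south south the south south load south load south south south

S ⇒ south S south   [S -> south S south]
south S south ⇒ south south S south south   [S -> south S south]
south south S south south ⇒ south south south S south south south   [S -> south S south]
south south south S south south south ⇒ south south south S load south south south   [S -> S load]
south south south S load south south south ⇒ south south south south S south load south south south   [S -> south S south]
south south south south S south load south south south ⇒ south south south south S load south load south south south   [S -> S load]
south south south south S load south load south south south ⇒ south south south south south S south load south load south south south   [S -> south S south]
south south south south south S south load south load south south south ⇒ south south south south south south S south south load south load south south south   [S -> south S south]
south south south south south south S south south load south load south south south ⇒ south south south south south south the south south load south load south south south   [S -> the]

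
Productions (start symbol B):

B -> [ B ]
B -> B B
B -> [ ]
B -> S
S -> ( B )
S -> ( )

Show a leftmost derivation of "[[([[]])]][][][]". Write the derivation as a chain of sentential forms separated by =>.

B => BB => BBB => BBBB => [B]BBB => [[B]]BBB => [[S]]BBB => [[(B)]]BBB => [[([B])]]BBB => [[([[]])]]BBB => [[([[]])]][]BB => [[([[]])]][][]B => [[([[]])]][][][]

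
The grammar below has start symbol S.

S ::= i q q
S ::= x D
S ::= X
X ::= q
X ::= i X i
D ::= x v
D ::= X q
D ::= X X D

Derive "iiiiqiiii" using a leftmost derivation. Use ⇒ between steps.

S ⇒ X ⇒ iXi ⇒ iiXii ⇒ iiiXiii ⇒ iiiiXiiii ⇒ iiiiqiiii

S ⇒ X   [S ::= X]
X ⇒ iXi   [X ::= i X i]
iXi ⇒ iiXii   [X ::= i X i]
iiXii ⇒ iiiXiii   [X ::= i X i]
iiiXiii ⇒ iiiiXiiii   [X ::= i X i]
iiiiXiiii ⇒ iiiiqiiii   [X ::= q]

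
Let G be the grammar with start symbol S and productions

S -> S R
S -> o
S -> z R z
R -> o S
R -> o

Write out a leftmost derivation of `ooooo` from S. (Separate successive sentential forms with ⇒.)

S ⇒ SR   [S -> S R]
SR ⇒ SRR   [S -> S R]
SRR ⇒ SRRR   [S -> S R]
SRRR ⇒ oRRR   [S -> o]
oRRR ⇒ ooRR   [R -> o]
ooRR ⇒ oooSR   [R -> o S]
oooSR ⇒ ooooR   [S -> o]
ooooR ⇒ ooooo   [R -> o]

S ⇒ SR ⇒ SRR ⇒ SRRR ⇒ oRRR ⇒ ooRR ⇒ oooSR ⇒ ooooR ⇒ ooooo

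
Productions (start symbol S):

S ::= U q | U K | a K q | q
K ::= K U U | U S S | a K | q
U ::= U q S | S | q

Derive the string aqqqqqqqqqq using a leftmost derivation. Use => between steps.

S=>aKq=>aKUUq=>aUSSUUq=>aUqSSSUUq=>aUqSqSSSUUq=>aqqSqSSSUUq=>aqqqqSSSUUq=>aqqqqqSSUUq=>aqqqqqqSUUq=>aqqqqqqqUUq=>aqqqqqqqqUq=>aqqqqqqqqqq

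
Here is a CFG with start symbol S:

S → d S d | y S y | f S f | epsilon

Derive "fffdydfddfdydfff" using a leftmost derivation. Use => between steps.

S => fSf   [S → f S f]
fSf => ffSff   [S → f S f]
ffSff => fffSfff   [S → f S f]
fffSfff => fffdSdfff   [S → d S d]
fffdSdfff => fffdySydfff   [S → y S y]
fffdySydfff => fffdydSdydfff   [S → d S d]
fffdydSdydfff => fffdydfSfdydfff   [S → f S f]
fffdydfSfdydfff => fffdydfdSdfdydfff   [S → d S d]
fffdydfdSdfdydfff => fffdydfddfdydfff   [S → epsilon]

S=>fSf=>ffSff=>fffSfff=>fffdSdfff=>fffdySydfff=>fffdydSdydfff=>fffdydfSfdydfff=>fffdydfdSdfdydfff=>fffdydfddfdydfff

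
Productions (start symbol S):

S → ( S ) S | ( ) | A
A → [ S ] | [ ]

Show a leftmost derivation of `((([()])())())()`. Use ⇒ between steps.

S⇒(S)S⇒((S)S)S⇒(((S)S)S)S⇒(((A)S)S)S⇒((([S])S)S)S⇒((([()])S)S)S⇒((([()])())S)S⇒((([()])())())S⇒((([()])())())()

S ⇒ (S)S   [S → ( S ) S]
(S)S ⇒ ((S)S)S   [S → ( S ) S]
((S)S)S ⇒ (((S)S)S)S   [S → ( S ) S]
(((S)S)S)S ⇒ (((A)S)S)S   [S → A]
(((A)S)S)S ⇒ ((([S])S)S)S   [A → [ S ]]
((([S])S)S)S ⇒ ((([()])S)S)S   [S → ( )]
((([()])S)S)S ⇒ ((([()])())S)S   [S → ( )]
((([()])())S)S ⇒ ((([()])())())S   [S → ( )]
((([()])())())S ⇒ ((([()])())())()   [S → ( )]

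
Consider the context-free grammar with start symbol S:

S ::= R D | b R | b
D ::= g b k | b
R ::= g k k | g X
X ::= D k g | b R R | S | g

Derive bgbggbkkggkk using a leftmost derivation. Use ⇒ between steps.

S ⇒ bR   [S ::= b R]
bR ⇒ bgX   [R ::= g X]
bgX ⇒ bgbRR   [X ::= b R R]
bgbRR ⇒ bgbgXR   [R ::= g X]
bgbgXR ⇒ bgbgDkgR   [X ::= D k g]
bgbgDkgR ⇒ bgbggbkkgR   [D ::= g b k]
bgbggbkkgR ⇒ bgbggbkkggkk   [R ::= g k k]

S ⇒ bR ⇒ bgX ⇒ bgbRR ⇒ bgbgXR ⇒ bgbgDkgR ⇒ bgbggbkkgR ⇒ bgbggbkkggkk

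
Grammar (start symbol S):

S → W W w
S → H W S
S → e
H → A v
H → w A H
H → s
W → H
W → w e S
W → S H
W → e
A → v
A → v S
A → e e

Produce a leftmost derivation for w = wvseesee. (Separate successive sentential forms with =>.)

S => HWS   [S → H W S]
HWS => wAHWS   [H → w A H]
wAHWS => wvSHWS   [A → v S]
wvSHWS => wvHWSHWS   [S → H W S]
wvHWSHWS => wvsWSHWS   [H → s]
wvsWSHWS => wvseSHWS   [W → e]
wvseSHWS => wvseeHWS   [S → e]
wvseeHWS => wvseesWS   [H → s]
wvseesWS => wvseeseS   [W → e]
wvseeseS => wvseesee   [S → e]

S => HWS => wAHWS => wvSHWS => wvHWSHWS => wvsWSHWS => wvseSHWS => wvseeHWS => wvseesWS => wvseeseS => wvseesee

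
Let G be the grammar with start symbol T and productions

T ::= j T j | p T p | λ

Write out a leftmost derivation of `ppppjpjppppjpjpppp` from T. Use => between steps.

T=>pTp=>ppTpp=>pppTppp=>ppppTpppp=>ppppjTjpppp=>ppppjpTpjpppp=>ppppjpjTjpjpppp=>ppppjpjpTpjpjpppp=>ppppjpjppTppjpjpppp=>ppppjpjppppjpjpppp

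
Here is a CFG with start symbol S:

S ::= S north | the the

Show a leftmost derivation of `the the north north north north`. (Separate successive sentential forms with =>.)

S => S north => S north north => S north north north => S north north north north => the the north north north north

S => S north   [S ::= S north]
S north => S north north   [S ::= S north]
S north north => S north north north   [S ::= S north]
S north north north => S north north north north   [S ::= S north]
S north north north north => the the north north north north   [S ::= the the]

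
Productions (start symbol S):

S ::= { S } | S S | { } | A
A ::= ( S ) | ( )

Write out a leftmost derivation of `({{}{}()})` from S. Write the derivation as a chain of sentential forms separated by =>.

S => A   [S ::= A]
A => (S)   [A ::= ( S )]
(S) => ({S})   [S ::= { S }]
({S}) => ({SS})   [S ::= S S]
({SS}) => ({{}S})   [S ::= { }]
({{}S}) => ({{}SS})   [S ::= S S]
({{}SS}) => ({{}{}S})   [S ::= { }]
({{}{}S}) => ({{}{}A})   [S ::= A]
({{}{}A}) => ({{}{}()})   [A ::= ( )]

S => A => (S) => ({S}) => ({SS}) => ({{}S}) => ({{}SS}) => ({{}{}S}) => ({{}{}A}) => ({{}{}()})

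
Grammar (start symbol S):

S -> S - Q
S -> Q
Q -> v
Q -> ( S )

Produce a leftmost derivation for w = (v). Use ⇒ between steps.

S ⇒ Q ⇒ (S) ⇒ (Q) ⇒ (v)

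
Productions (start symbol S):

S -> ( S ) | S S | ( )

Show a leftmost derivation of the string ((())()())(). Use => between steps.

S=>SS=>(S)S=>(SS)S=>(SSS)S=>((S)SS)S=>((())SS)S=>((())()S)S=>((())()())S=>((())()())()

S => SS   [S -> S S]
SS => (S)S   [S -> ( S )]
(S)S => (SS)S   [S -> S S]
(SS)S => (SSS)S   [S -> S S]
(SSS)S => ((S)SS)S   [S -> ( S )]
((S)SS)S => ((())SS)S   [S -> ( )]
((())SS)S => ((())()S)S   [S -> ( )]
((())()S)S => ((())()())S   [S -> ( )]
((())()())S => ((())()())()   [S -> ( )]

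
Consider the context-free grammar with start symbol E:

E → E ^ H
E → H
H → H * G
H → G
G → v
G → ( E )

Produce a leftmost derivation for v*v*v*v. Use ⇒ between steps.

E ⇒ H ⇒ H*G ⇒ H*G*G ⇒ H*G*G*G ⇒ G*G*G*G ⇒ v*G*G*G ⇒ v*v*G*G ⇒ v*v*v*G ⇒ v*v*v*v

E ⇒ H   [E → H]
H ⇒ H*G   [H → H * G]
H*G ⇒ H*G*G   [H → H * G]
H*G*G ⇒ H*G*G*G   [H → H * G]
H*G*G*G ⇒ G*G*G*G   [H → G]
G*G*G*G ⇒ v*G*G*G   [G → v]
v*G*G*G ⇒ v*v*G*G   [G → v]
v*v*G*G ⇒ v*v*v*G   [G → v]
v*v*v*G ⇒ v*v*v*v   [G → v]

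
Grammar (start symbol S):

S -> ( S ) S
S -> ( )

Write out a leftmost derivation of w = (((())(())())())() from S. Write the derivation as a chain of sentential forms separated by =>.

S => (S)S   [S -> ( S ) S]
(S)S => ((S)S)S   [S -> ( S ) S]
((S)S)S => (((S)S)S)S   [S -> ( S ) S]
(((S)S)S)S => (((())S)S)S   [S -> ( )]
(((())S)S)S => (((())(S)S)S)S   [S -> ( S ) S]
(((())(S)S)S)S => (((())(())S)S)S   [S -> ( )]
(((())(())S)S)S => (((())(())())S)S   [S -> ( )]
(((())(())())S)S => (((())(())())())S   [S -> ( )]
(((())(())())())S => (((())(())())())()   [S -> ( )]

S => (S)S => ((S)S)S => (((S)S)S)S => (((())S)S)S => (((())(S)S)S)S => (((())(())S)S)S => (((())(())())S)S => (((())(())())())S => (((())(())())())()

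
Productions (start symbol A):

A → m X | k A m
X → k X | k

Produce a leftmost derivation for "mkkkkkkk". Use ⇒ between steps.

A ⇒ mX   [A → m X]
mX ⇒ mkX   [X → k X]
mkX ⇒ mkkX   [X → k X]
mkkX ⇒ mkkkX   [X → k X]
mkkkX ⇒ mkkkkX   [X → k X]
mkkkkX ⇒ mkkkkkX   [X → k X]
mkkkkkX ⇒ mkkkkkkX   [X → k X]
mkkkkkkX ⇒ mkkkkkkk   [X → k]

A ⇒ mX ⇒ mkX ⇒ mkkX ⇒ mkkkX ⇒ mkkkkX ⇒ mkkkkkX ⇒ mkkkkkkX ⇒ mkkkkkkk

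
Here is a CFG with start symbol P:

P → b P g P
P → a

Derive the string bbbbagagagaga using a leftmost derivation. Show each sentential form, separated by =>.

P=>bPgP=>bbPgPgP=>bbbPgPgPgP=>bbbbPgPgPgPgP=>bbbbagPgPgPgP=>bbbbagagPgPgP=>bbbbagagagPgP=>bbbbagagagagP=>bbbbagagagaga

P => bPgP   [P → b P g P]
bPgP => bbPgPgP   [P → b P g P]
bbPgPgP => bbbPgPgPgP   [P → b P g P]
bbbPgPgPgP => bbbbPgPgPgPgP   [P → b P g P]
bbbbPgPgPgPgP => bbbbagPgPgPgP   [P → a]
bbbbagPgPgPgP => bbbbagagPgPgP   [P → a]
bbbbagagPgPgP => bbbbagagagPgP   [P → a]
bbbbagagagPgP => bbbbagagagagP   [P → a]
bbbbagagagagP => bbbbagagagaga   [P → a]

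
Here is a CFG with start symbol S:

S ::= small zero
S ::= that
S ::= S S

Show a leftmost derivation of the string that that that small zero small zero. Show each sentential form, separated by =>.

S => S S => S S S => S S S S => that S S S => that S S S S => that that S S S => that that that S S => that that that small zero S => that that that small zero small zero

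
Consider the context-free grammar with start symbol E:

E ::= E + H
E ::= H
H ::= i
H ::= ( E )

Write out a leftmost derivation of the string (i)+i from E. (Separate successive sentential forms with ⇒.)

E ⇒ E+H   [E ::= E + H]
E+H ⇒ H+H   [E ::= H]
H+H ⇒ (E)+H   [H ::= ( E )]
(E)+H ⇒ (H)+H   [E ::= H]
(H)+H ⇒ (i)+H   [H ::= i]
(i)+H ⇒ (i)+i   [H ::= i]

E⇒E+H⇒H+H⇒(E)+H⇒(H)+H⇒(i)+H⇒(i)+i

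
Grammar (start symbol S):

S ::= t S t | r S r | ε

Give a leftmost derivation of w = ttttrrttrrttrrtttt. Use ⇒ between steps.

S ⇒ tSt   [S ::= t S t]
tSt ⇒ ttStt   [S ::= t S t]
ttStt ⇒ tttSttt   [S ::= t S t]
tttSttt ⇒ ttttStttt   [S ::= t S t]
ttttStttt ⇒ ttttrSrtttt   [S ::= r S r]
ttttrSrtttt ⇒ ttttrrSrrtttt   [S ::= r S r]
ttttrrSrrtttt ⇒ ttttrrtStrrtttt   [S ::= t S t]
ttttrrtStrrtttt ⇒ ttttrrttSttrrtttt   [S ::= t S t]
ttttrrttSttrrtttt ⇒ ttttrrttrSrttrrtttt   [S ::= r S r]
ttttrrttrSrttrrtttt ⇒ ttttrrttrrttrrtttt   [S ::= ε]

S ⇒ tSt ⇒ ttStt ⇒ tttSttt ⇒ ttttStttt ⇒ ttttrSrtttt ⇒ ttttrrSrrtttt ⇒ ttttrrtStrrtttt ⇒ ttttrrttSttrrtttt ⇒ ttttrrttrSrttrrtttt ⇒ ttttrrttrrttrrtttt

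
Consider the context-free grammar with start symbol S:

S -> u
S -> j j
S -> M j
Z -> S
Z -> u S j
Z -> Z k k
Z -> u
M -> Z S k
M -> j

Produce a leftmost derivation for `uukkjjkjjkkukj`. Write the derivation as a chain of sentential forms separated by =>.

S => Mj   [S -> M j]
Mj => ZSkj   [M -> Z S k]
ZSkj => ZkkSkj   [Z -> Z k k]
ZkkSkj => uSjkkSkj   [Z -> u S j]
uSjkkSkj => uMjjkkSkj   [S -> M j]
uMjjkkSkj => uZSkjjkkSkj   [M -> Z S k]
uZSkjjkkSkj => uZkkSkjjkkSkj   [Z -> Z k k]
uZkkSkjjkkSkj => uSkkSkjjkkSkj   [Z -> S]
uSkkSkjjkkSkj => uukkSkjjkkSkj   [S -> u]
uukkSkjjkkSkj => uukkMjkjjkkSkj   [S -> M j]
uukkMjkjjkkSkj => uukkjjkjjkkSkj   [M -> j]
uukkjjkjjkkSkj => uukkjjkjjkkukj   [S -> u]

S => Mj => ZSkj => ZkkSkj => uSjkkSkj => uMjjkkSkj => uZSkjjkkSkj => uZkkSkjjkkSkj => uSkkSkjjkkSkj => uukkSkjjkkSkj => uukkMjkjjkkSkj => uukkjjkjjkkSkj => uukkjjkjjkkukj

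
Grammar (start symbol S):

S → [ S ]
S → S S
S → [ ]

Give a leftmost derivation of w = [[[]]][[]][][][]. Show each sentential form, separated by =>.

S=>SS=>[S]S=>[[S]]S=>[[[]]]S=>[[[]]]SS=>[[[]]]SSS=>[[[]]]SSSS=>[[[]]][S]SSS=>[[[]]][[]]SSS=>[[[]]][[]][]SS=>[[[]]][[]][][]S=>[[[]]][[]][][][]

S => SS   [S → S S]
SS => [S]S   [S → [ S ]]
[S]S => [[S]]S   [S → [ S ]]
[[S]]S => [[[]]]S   [S → [ ]]
[[[]]]S => [[[]]]SS   [S → S S]
[[[]]]SS => [[[]]]SSS   [S → S S]
[[[]]]SSS => [[[]]]SSSS   [S → S S]
[[[]]]SSSS => [[[]]][S]SSS   [S → [ S ]]
[[[]]][S]SSS => [[[]]][[]]SSS   [S → [ ]]
[[[]]][[]]SSS => [[[]]][[]][]SS   [S → [ ]]
[[[]]][[]][]SS => [[[]]][[]][][]S   [S → [ ]]
[[[]]][[]][][]S => [[[]]][[]][][][]   [S → [ ]]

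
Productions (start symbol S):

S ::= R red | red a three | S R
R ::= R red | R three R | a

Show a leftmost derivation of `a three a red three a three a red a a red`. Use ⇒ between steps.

S ⇒ S R ⇒ S R R ⇒ R red R R ⇒ R three R red R R ⇒ R three R three R red R R ⇒ a three R three R red R R ⇒ a three R red three R red R R ⇒ a three a red three R red R R ⇒ a three a red three R three R red R R ⇒ a three a red three a three R red R R ⇒ a three a red three a three a red R R ⇒ a three a red three a three a red a R ⇒ a three a red three a three a red a R red ⇒ a three a red three a three a red a a red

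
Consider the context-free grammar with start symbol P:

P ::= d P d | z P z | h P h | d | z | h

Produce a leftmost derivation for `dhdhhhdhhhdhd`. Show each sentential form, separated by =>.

P => dPd   [P ::= d P d]
dPd => dhPhd   [P ::= h P h]
dhPhd => dhdPdhd   [P ::= d P d]
dhdPdhd => dhdhPhdhd   [P ::= h P h]
dhdhPhdhd => dhdhhPhhdhd   [P ::= h P h]
dhdhhPhhdhd => dhdhhhPhhhdhd   [P ::= h P h]
dhdhhhPhhhdhd => dhdhhhdhhhdhd   [P ::= d]

P => dPd => dhPhd => dhdPdhd => dhdhPhdhd => dhdhhPhhdhd => dhdhhhPhhhdhd => dhdhhhdhhhdhd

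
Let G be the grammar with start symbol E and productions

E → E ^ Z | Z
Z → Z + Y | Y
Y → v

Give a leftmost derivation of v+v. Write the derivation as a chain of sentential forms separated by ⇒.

E ⇒ Z ⇒ Z+Y ⇒ Y+Y ⇒ v+Y ⇒ v+v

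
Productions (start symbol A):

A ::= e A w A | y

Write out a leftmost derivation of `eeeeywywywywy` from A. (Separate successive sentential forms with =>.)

A => eAwA => eeAwAwA => eeeAwAwAwA => eeeeAwAwAwAwA => eeeeywAwAwAwA => eeeeywywAwAwA => eeeeywywywAwA => eeeeywywywywA => eeeeywywywywy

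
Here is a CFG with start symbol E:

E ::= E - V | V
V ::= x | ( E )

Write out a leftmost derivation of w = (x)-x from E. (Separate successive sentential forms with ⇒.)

E⇒E-V⇒V-V⇒(E)-V⇒(V)-V⇒(x)-V⇒(x)-x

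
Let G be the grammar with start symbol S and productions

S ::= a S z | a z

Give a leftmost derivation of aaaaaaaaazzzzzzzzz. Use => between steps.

S => aSz => aaSzz => aaaSzzz => aaaaSzzzz => aaaaaSzzzzz => aaaaaaSzzzzzz => aaaaaaaSzzzzzzz => aaaaaaaaSzzzzzzzz => aaaaaaaaazzzzzzzzz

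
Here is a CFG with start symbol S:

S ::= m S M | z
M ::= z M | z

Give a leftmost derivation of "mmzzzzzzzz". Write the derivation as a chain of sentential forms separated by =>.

S => mSM   [S ::= m S M]
mSM => mmSMM   [S ::= m S M]
mmSMM => mmzMM   [S ::= z]
mmzMM => mmzzMM   [M ::= z M]
mmzzMM => mmzzzMM   [M ::= z M]
mmzzzMM => mmzzzzMM   [M ::= z M]
mmzzzzMM => mmzzzzzMM   [M ::= z M]
mmzzzzzMM => mmzzzzzzM   [M ::= z]
mmzzzzzzM => mmzzzzzzzM   [M ::= z M]
mmzzzzzzzM => mmzzzzzzzz   [M ::= z]

S => mSM => mmSMM => mmzMM => mmzzMM => mmzzzMM => mmzzzzMM => mmzzzzzMM => mmzzzzzzM => mmzzzzzzzM => mmzzzzzzzz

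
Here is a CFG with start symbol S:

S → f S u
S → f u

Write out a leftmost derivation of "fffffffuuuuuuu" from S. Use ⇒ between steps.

S⇒fSu⇒ffSuu⇒fffSuuu⇒ffffSuuuu⇒fffffSuuuuu⇒ffffffSuuuuuu⇒fffffffuuuuuuu

S ⇒ fSu   [S → f S u]
fSu ⇒ ffSuu   [S → f S u]
ffSuu ⇒ fffSuuu   [S → f S u]
fffSuuu ⇒ ffffSuuuu   [S → f S u]
ffffSuuuu ⇒ fffffSuuuuu   [S → f S u]
fffffSuuuuu ⇒ ffffffSuuuuuu   [S → f S u]
ffffffSuuuuuu ⇒ fffffffuuuuuuu   [S → f u]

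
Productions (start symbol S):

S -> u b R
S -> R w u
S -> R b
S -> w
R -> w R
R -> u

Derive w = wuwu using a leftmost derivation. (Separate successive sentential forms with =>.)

S => Rwu => wRwu => wuwu

S => Rwu   [S -> R w u]
Rwu => wRwu   [R -> w R]
wRwu => wuwu   [R -> u]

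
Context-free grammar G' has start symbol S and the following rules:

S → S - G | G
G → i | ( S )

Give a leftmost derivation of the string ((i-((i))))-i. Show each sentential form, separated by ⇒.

S ⇒ S-G   [S → S - G]
S-G ⇒ G-G   [S → G]
G-G ⇒ (S)-G   [G → ( S )]
(S)-G ⇒ (G)-G   [S → G]
(G)-G ⇒ ((S))-G   [G → ( S )]
((S))-G ⇒ ((S-G))-G   [S → S - G]
((S-G))-G ⇒ ((G-G))-G   [S → G]
((G-G))-G ⇒ ((i-G))-G   [G → i]
((i-G))-G ⇒ ((i-(S)))-G   [G → ( S )]
((i-(S)))-G ⇒ ((i-(G)))-G   [S → G]
((i-(G)))-G ⇒ ((i-((S))))-G   [G → ( S )]
((i-((S))))-G ⇒ ((i-((G))))-G   [S → G]
((i-((G))))-G ⇒ ((i-((i))))-G   [G → i]
((i-((i))))-G ⇒ ((i-((i))))-i   [G → i]

S ⇒ S-G ⇒ G-G ⇒ (S)-G ⇒ (G)-G ⇒ ((S))-G ⇒ ((S-G))-G ⇒ ((G-G))-G ⇒ ((i-G))-G ⇒ ((i-(S)))-G ⇒ ((i-(G)))-G ⇒ ((i-((S))))-G ⇒ ((i-((G))))-G ⇒ ((i-((i))))-G ⇒ ((i-((i))))-i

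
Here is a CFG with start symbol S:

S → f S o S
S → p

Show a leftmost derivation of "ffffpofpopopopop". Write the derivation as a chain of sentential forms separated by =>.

S=>fSoS=>ffSoSoS=>fffSoSoSoS=>ffffSoSoSoSoS=>ffffpoSoSoSoS=>ffffpofSoSoSoSoS=>ffffpofpoSoSoSoS=>ffffpofpopoSoSoS=>ffffpofpopopoSoS=>ffffpofpopopopoS=>ffffpofpopopopop

S => fSoS   [S → f S o S]
fSoS => ffSoSoS   [S → f S o S]
ffSoSoS => fffSoSoSoS   [S → f S o S]
fffSoSoSoS => ffffSoSoSoSoS   [S → f S o S]
ffffSoSoSoSoS => ffffpoSoSoSoS   [S → p]
ffffpoSoSoSoS => ffffpofSoSoSoSoS   [S → f S o S]
ffffpofSoSoSoSoS => ffffpofpoSoSoSoS   [S → p]
ffffpofpoSoSoSoS => ffffpofpopoSoSoS   [S → p]
ffffpofpopoSoSoS => ffffpofpopopoSoS   [S → p]
ffffpofpopopoSoS => ffffpofpopopopoS   [S → p]
ffffpofpopopopoS => ffffpofpopopopop   [S → p]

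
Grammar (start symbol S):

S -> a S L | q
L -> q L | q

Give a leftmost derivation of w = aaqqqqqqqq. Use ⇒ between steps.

S⇒aSL⇒aaSLL⇒aaqLL⇒aaqqLL⇒aaqqqLL⇒aaqqqqLL⇒aaqqqqqLL⇒aaqqqqqqLL⇒aaqqqqqqqL⇒aaqqqqqqqq

S ⇒ aSL   [S -> a S L]
aSL ⇒ aaSLL   [S -> a S L]
aaSLL ⇒ aaqLL   [S -> q]
aaqLL ⇒ aaqqLL   [L -> q L]
aaqqLL ⇒ aaqqqLL   [L -> q L]
aaqqqLL ⇒ aaqqqqLL   [L -> q L]
aaqqqqLL ⇒ aaqqqqqLL   [L -> q L]
aaqqqqqLL ⇒ aaqqqqqqLL   [L -> q L]
aaqqqqqqLL ⇒ aaqqqqqqqL   [L -> q]
aaqqqqqqqL ⇒ aaqqqqqqqq   [L -> q]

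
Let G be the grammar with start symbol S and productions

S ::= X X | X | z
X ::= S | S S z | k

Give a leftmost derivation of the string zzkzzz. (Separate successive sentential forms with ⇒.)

S⇒X⇒SSz⇒zSz⇒zXz⇒zSSzz⇒zzSzz⇒zzXXzz⇒zzkXzz⇒zzkSzz⇒zzkzzz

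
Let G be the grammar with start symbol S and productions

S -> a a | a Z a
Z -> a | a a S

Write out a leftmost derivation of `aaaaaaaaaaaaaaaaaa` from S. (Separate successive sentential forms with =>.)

S => aZa   [S -> a Z a]
aZa => aaaSa   [Z -> a a S]
aaaSa => aaaaZaa   [S -> a Z a]
aaaaZaa => aaaaaaSaa   [Z -> a a S]
aaaaaaSaa => aaaaaaaZaaa   [S -> a Z a]
aaaaaaaZaaa => aaaaaaaaaSaaa   [Z -> a a S]
aaaaaaaaaSaaa => aaaaaaaaaaZaaaa   [S -> a Z a]
aaaaaaaaaaZaaaa => aaaaaaaaaaaaSaaaa   [Z -> a a S]
aaaaaaaaaaaaSaaaa => aaaaaaaaaaaaaaaaaa   [S -> a a]

S=>aZa=>aaaSa=>aaaaZaa=>aaaaaaSaa=>aaaaaaaZaaa=>aaaaaaaaaSaaa=>aaaaaaaaaaZaaaa=>aaaaaaaaaaaaSaaaa=>aaaaaaaaaaaaaaaaaa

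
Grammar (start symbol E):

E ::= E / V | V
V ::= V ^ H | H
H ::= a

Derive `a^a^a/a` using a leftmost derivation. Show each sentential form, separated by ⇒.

E ⇒ E/V   [E ::= E / V]
E/V ⇒ V/V   [E ::= V]
V/V ⇒ V^H/V   [V ::= V ^ H]
V^H/V ⇒ V^H^H/V   [V ::= V ^ H]
V^H^H/V ⇒ H^H^H/V   [V ::= H]
H^H^H/V ⇒ a^H^H/V   [H ::= a]
a^H^H/V ⇒ a^a^H/V   [H ::= a]
a^a^H/V ⇒ a^a^a/V   [H ::= a]
a^a^a/V ⇒ a^a^a/H   [V ::= H]
a^a^a/H ⇒ a^a^a/a   [H ::= a]

E ⇒ E/V ⇒ V/V ⇒ V^H/V ⇒ V^H^H/V ⇒ H^H^H/V ⇒ a^H^H/V ⇒ a^a^H/V ⇒ a^a^a/V ⇒ a^a^a/H ⇒ a^a^a/a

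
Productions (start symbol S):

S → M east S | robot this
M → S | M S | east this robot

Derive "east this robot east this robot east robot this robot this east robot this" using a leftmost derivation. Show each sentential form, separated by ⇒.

S ⇒ M east S ⇒ M S east S ⇒ M S S east S ⇒ east this robot S S east S ⇒ east this robot M east S S east S ⇒ east this robot east this robot east S S east S ⇒ east this robot east this robot east robot this S east S ⇒ east this robot east this robot east robot this robot this east S ⇒ east this robot east this robot east robot this robot this east robot this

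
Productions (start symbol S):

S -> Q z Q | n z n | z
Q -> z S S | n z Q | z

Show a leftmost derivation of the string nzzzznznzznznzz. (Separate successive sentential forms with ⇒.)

S ⇒ QzQ ⇒ nzQzQ ⇒ nzzSSzQ ⇒ nzzQzQSzQ ⇒ nzzzSSzQSzQ ⇒ nzzzzSzQSzQ ⇒ nzzzznznzQSzQ ⇒ nzzzznznzzSzQ ⇒ nzzzznznzznznzQ ⇒ nzzzznznzznznzz

S ⇒ QzQ   [S -> Q z Q]
QzQ ⇒ nzQzQ   [Q -> n z Q]
nzQzQ ⇒ nzzSSzQ   [Q -> z S S]
nzzSSzQ ⇒ nzzQzQSzQ   [S -> Q z Q]
nzzQzQSzQ ⇒ nzzzSSzQSzQ   [Q -> z S S]
nzzzSSzQSzQ ⇒ nzzzzSzQSzQ   [S -> z]
nzzzzSzQSzQ ⇒ nzzzznznzQSzQ   [S -> n z n]
nzzzznznzQSzQ ⇒ nzzzznznzzSzQ   [Q -> z]
nzzzznznzzSzQ ⇒ nzzzznznzznznzQ   [S -> n z n]
nzzzznznzznznzQ ⇒ nzzzznznzznznzz   [Q -> z]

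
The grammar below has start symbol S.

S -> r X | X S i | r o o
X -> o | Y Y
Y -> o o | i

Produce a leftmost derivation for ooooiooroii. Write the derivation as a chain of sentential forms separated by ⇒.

S ⇒ XSi ⇒ YYSi ⇒ ooYSi ⇒ ooooSi ⇒ ooooXSii ⇒ ooooYYSii ⇒ ooooiYSii ⇒ ooooiooSii ⇒ ooooioorXii ⇒ ooooiooroii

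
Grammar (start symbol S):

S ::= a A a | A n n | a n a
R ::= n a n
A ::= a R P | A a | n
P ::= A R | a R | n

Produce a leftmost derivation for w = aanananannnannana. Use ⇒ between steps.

S ⇒ aAa   [S ::= a A a]
aAa ⇒ aaRPa   [A ::= a R P]
aaRPa ⇒ aananPa   [R ::= n a n]
aananPa ⇒ aananARa   [P ::= A R]
aananARa ⇒ aananaRPRa   [A ::= a R P]
aananaRPRa ⇒ aananananPRa   [R ::= n a n]
aananananPRa ⇒ aananananARRa   [P ::= A R]
aananananARRa ⇒ aanananannRRa   [A ::= n]
aanananannRRa ⇒ aanananannnanRa   [R ::= n a n]
aanananannnanRa ⇒ aanananannnannana   [R ::= n a n]

S ⇒ aAa ⇒ aaRPa ⇒ aananPa ⇒ aananARa ⇒ aananaRPRa ⇒ aananananPRa ⇒ aananananARRa ⇒ aanananannRRa ⇒ aanananannnanRa ⇒ aanananannnannana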